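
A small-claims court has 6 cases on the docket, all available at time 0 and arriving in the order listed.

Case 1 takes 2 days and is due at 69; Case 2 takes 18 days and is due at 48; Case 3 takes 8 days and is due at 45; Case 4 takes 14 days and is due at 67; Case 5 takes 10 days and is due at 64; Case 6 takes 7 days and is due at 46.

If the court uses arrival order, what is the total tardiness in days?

13

FIFO (arrival order): Case 1 Case 2 Case 3 Case 4 Case 5 Case 6.
Case 1: 0→2, due 69, tardiness 0
Case 2: 2→20, due 48, tardiness 0
Case 3: 20→28, due 45, tardiness 0
Case 4: 28→42, due 67, tardiness 0
Case 5: 42→52, due 64, tardiness 0
Case 6: 52→59, due 46, tardiness 13
Sum = 0+0+0+0+0+13 = 13.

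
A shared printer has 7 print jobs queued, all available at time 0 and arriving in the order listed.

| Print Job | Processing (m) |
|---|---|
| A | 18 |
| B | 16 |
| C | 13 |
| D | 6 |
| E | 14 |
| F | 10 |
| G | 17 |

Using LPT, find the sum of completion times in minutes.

LPT (decreasing processing time): A G B E C F D.
A: 0→18
G: 18→35
B: 35→51
E: 51→65
C: 65→78
F: 78→88
D: 88→94
Sum = 18+35+51+65+78+88+94 = 429.

429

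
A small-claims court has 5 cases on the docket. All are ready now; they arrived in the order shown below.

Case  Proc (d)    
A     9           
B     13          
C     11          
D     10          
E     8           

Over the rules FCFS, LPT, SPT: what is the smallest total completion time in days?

141

FIFO (arrival order): A B C D E.
A: 0→9
B: 9→22
C: 22→33
D: 33→43
E: 43→51
Sum = 9+22+33+43+51 = 158.
LPT (decreasing processing time): B C D A E.
B: 0→13
C: 13→24
D: 24→34
A: 34→43
E: 43→51
Sum = 13+24+34+43+51 = 165.
SPT (increasing processing time): E A D C B.
E: 0→8
A: 8→17
D: 17→27
C: 27→38
B: 38→51
Sum = 8+17+27+38+51 = 141.
FIFO 158, LPT 165, SPT 141 → minimum 141.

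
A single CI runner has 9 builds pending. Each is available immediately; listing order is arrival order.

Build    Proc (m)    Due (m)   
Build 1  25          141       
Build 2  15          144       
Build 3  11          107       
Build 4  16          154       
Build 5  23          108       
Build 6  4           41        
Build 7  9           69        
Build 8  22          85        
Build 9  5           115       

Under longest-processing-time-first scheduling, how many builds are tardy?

4

LPT (decreasing processing time): Build 1 Build 5 Build 8 Build 4 Build 2 Build 3 Build 7 Build 9 Build 6.
Build 1: 0→25, due 141, tardiness 0
Build 5: 25→48, due 108, tardiness 0
Build 8: 48→70, due 85, tardiness 0
Build 4: 70→86, due 154, tardiness 0
Build 2: 86→101, due 144, tardiness 0
Build 3: 101→112, due 107, tardiness 5
Build 7: 112→121, due 69, tardiness 52
Build 9: 121→126, due 115, tardiness 11
Build 6: 126→130, due 41, tardiness 89
Late builds: 4.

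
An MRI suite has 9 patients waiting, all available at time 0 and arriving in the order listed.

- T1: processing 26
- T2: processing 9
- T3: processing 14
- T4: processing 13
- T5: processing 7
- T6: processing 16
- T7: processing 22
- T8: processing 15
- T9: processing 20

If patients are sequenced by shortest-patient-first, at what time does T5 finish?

7

SPT (increasing processing time): T5 T2 T4 T3 T8 T6 T9 T7 T1.
T5: 0→7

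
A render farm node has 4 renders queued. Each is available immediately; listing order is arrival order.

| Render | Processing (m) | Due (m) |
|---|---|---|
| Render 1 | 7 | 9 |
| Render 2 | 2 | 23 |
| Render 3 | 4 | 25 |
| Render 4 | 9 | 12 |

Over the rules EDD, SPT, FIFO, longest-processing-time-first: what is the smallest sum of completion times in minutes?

EDD (increasing due date): Render 1 Render 4 Render 2 Render 3.
Render 1: 0→7
Render 4: 7→16
Render 2: 16→18
Render 3: 18→22
Sum = 7+16+18+22 = 63.
SPT (increasing processing time): Render 2 Render 3 Render 1 Render 4.
Render 2: 0→2
Render 3: 2→6
Render 1: 6→13
Render 4: 13→22
Sum = 2+6+13+22 = 43.
FIFO (arrival order): Render 1 Render 2 Render 3 Render 4.
Render 1: 0→7
Render 2: 7→9
Render 3: 9→13
Render 4: 13→22
Sum = 7+9+13+22 = 51.
LPT (decreasing processing time): Render 4 Render 1 Render 3 Render 2.
Render 4: 0→9
Render 1: 9→16
Render 3: 16→20
Render 2: 20→22
Sum = 9+16+20+22 = 67.
EDD 63, SPT 43, FIFO 51, LPT 67 → minimum 43.

43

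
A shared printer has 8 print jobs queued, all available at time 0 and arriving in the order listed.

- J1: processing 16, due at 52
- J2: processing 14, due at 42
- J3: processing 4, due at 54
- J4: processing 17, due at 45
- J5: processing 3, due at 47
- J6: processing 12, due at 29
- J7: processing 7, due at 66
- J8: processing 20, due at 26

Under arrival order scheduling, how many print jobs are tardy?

FIFO (arrival order): J1 J2 J3 J4 J5 J6 J7 J8.
J1: 0→16, due 52, tardiness 0
J2: 16→30, due 42, tardiness 0
J3: 30→34, due 54, tardiness 0
J4: 34→51, due 45, tardiness 6
J5: 51→54, due 47, tardiness 7
J6: 54→66, due 29, tardiness 37
J7: 66→73, due 66, tardiness 7
J8: 73→93, due 26, tardiness 67
Late print jobs: 5.

5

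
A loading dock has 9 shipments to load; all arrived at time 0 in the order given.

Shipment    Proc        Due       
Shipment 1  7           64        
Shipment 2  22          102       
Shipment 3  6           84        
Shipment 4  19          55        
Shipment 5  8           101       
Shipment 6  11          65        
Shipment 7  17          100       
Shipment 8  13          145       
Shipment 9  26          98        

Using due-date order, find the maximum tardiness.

14

EDD (increasing due date): Shipment 4 Shipment 1 Shipment 6 Shipment 3 Shipment 9 Shipment 7 Shipment 5 Shipment 2 Shipment 8.
Shipment 4: 0→19, due 55, tardiness 0
Shipment 1: 19→26, due 64, tardiness 0
Shipment 6: 26→37, due 65, tardiness 0
Shipment 3: 37→43, due 84, tardiness 0
Shipment 9: 43→69, due 98, tardiness 0
Shipment 7: 69→86, due 100, tardiness 0
Shipment 5: 86→94, due 101, tardiness 0
Shipment 2: 94→116, due 102, tardiness 14
Shipment 8: 116→129, due 145, tardiness 0
Maximum = 14.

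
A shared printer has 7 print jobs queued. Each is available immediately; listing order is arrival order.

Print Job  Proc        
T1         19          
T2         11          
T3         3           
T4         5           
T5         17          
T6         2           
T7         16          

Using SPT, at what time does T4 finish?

SPT (increasing processing time): T6 T3 T4 T2 T7 T5 T1.
T6: 0→2
T3: 2→5
T4: 5→10

10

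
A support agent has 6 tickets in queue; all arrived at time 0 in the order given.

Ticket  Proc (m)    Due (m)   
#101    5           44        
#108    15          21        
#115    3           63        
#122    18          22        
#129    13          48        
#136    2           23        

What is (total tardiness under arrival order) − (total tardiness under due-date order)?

FIFO (arrival order): #101 #108 #115 #122 #129 #136.
#101: 0→5, due 44, tardiness 0
#108: 5→20, due 21, tardiness 0
#115: 20→23, due 63, tardiness 0
#122: 23→41, due 22, tardiness 19
#129: 41→54, due 48, tardiness 6
#136: 54→56, due 23, tardiness 33
Sum = 0+0+0+19+6+33 = 58.
EDD (increasing due date): #108 #122 #136 #101 #129 #115.
#108: 0→15, due 21, tardiness 0
#122: 15→33, due 22, tardiness 11
#136: 33→35, due 23, tardiness 12
#101: 35→40, due 44, tardiness 0
#129: 40→53, due 48, tardiness 5
#115: 53→56, due 63, tardiness 0
Sum = 0+11+12+0+5+0 = 28.
Difference = 58 − 28 = 30.

30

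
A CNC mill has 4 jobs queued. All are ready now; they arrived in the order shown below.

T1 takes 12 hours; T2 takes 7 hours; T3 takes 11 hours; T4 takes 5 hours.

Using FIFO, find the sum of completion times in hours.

FIFO (arrival order): T1 T2 T3 T4.
T1: 0→12
T2: 12→19
T3: 19→30
T4: 30→35
Sum = 12+19+30+35 = 96.

96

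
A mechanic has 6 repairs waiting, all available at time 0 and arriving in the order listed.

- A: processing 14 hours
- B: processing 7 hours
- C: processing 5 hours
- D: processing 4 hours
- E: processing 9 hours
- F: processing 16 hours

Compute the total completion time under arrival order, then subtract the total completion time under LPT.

-52

FIFO (arrival order): A B C D E F.
A: 0→14
B: 14→21
C: 21→26
D: 26→30
E: 30→39
F: 39→55
Sum = 14+21+26+30+39+55 = 185.
LPT (decreasing processing time): F A E B C D.
F: 0→16
A: 16→30
E: 30→39
B: 39→46
C: 46→51
D: 51→55
Sum = 16+30+39+46+51+55 = 237.
Difference = 185 − 237 = -52.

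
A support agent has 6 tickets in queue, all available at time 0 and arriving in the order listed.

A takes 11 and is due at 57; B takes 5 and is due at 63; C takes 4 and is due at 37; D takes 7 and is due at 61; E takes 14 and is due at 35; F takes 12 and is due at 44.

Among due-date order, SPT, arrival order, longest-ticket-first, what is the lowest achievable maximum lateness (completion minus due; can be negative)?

EDD (increasing due date): E C F A D B.
E: 0→14, due 35, lateness -21
C: 14→18, due 37, lateness -19
F: 18→30, due 44, lateness -14
A: 30→41, due 57, lateness -16
D: 41→48, due 61, lateness -13
B: 48→53, due 63, lateness -10
Maximum = -10.
SPT (increasing processing time): C B D A F E.
C: 0→4, due 37, lateness -33
B: 4→9, due 63, lateness -54
D: 9→16, due 61, lateness -45
A: 16→27, due 57, lateness -30
F: 27→39, due 44, lateness -5
E: 39→53, due 35, lateness 18
Maximum = 18.
FIFO (arrival order): A B C D E F.
A: 0→11, due 57, lateness -46
B: 11→16, due 63, lateness -47
C: 16→20, due 37, lateness -17
D: 20→27, due 61, lateness -34
E: 27→41, due 35, lateness 6
F: 41→53, due 44, lateness 9
Maximum = 9.
LPT (decreasing processing time): E F A D B C.
E: 0→14, due 35, lateness -21
F: 14→26, due 44, lateness -18
A: 26→37, due 57, lateness -20
D: 37→44, due 61, lateness -17
B: 44→49, due 63, lateness -14
C: 49→53, due 37, lateness 16
Maximum = 16.
EDD -10, SPT 18, FIFO 9, LPT 16 → minimum -10.

-10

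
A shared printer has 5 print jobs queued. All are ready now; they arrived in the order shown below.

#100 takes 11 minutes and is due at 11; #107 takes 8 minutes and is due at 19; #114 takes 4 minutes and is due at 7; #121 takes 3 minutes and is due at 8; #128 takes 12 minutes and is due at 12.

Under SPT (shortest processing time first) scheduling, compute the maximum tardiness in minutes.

26

SPT (increasing processing time): #121 #114 #107 #100 #128.
#121: 0→3, due 8, tardiness 0
#114: 3→7, due 7, tardiness 0
#107: 7→15, due 19, tardiness 0
#100: 15→26, due 11, tardiness 15
#128: 26→38, due 12, tardiness 26
Maximum = 26.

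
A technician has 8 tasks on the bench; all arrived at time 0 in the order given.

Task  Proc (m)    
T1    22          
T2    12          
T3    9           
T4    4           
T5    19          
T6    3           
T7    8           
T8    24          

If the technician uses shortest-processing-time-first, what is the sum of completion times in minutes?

318

SPT (increasing processing time): T6 T4 T7 T3 T2 T5 T1 T8.
T6: 0→3
T4: 3→7
T7: 7→15
T3: 15→24
T2: 24→36
T5: 36→55
T1: 55→77
T8: 77→101
Sum = 3+7+15+24+36+55+77+101 = 318.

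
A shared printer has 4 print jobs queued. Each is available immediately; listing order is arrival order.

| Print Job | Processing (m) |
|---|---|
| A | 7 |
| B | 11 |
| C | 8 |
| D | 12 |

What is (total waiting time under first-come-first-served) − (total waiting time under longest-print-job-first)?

-15

FIFO (arrival order): A B C D.
A: waits 0, runs 0→7
B: waits 7, runs 7→18
C: waits 18, runs 18→26
D: waits 26, runs 26→38
Sum = 0+7+18+26 = 51.
LPT (decreasing processing time): D B C A.
D: waits 0, runs 0→12
B: waits 12, runs 12→23
C: waits 23, runs 23→31
A: waits 31, runs 31→38
Sum = 0+12+23+31 = 66.
Difference = 51 − 66 = -15.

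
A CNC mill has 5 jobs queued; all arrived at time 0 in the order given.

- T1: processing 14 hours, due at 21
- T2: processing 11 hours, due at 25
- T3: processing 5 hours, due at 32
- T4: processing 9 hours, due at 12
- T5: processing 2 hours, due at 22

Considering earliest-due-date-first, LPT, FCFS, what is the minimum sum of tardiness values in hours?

EDD (increasing due date): T4 T1 T5 T2 T3.
T4: 0→9, due 12, tardiness 0
T1: 9→23, due 21, tardiness 2
T5: 23→25, due 22, tardiness 3
T2: 25→36, due 25, tardiness 11
T3: 36→41, due 32, tardiness 9
Sum = 0+2+3+11+9 = 25.
LPT (decreasing processing time): T1 T2 T4 T3 T5.
T1: 0→14, due 21, tardiness 0
T2: 14→25, due 25, tardiness 0
T4: 25→34, due 12, tardiness 22
T3: 34→39, due 32, tardiness 7
T5: 39→41, due 22, tardiness 19
Sum = 0+0+22+7+19 = 48.
FIFO (arrival order): T1 T2 T3 T4 T5.
T1: 0→14, due 21, tardiness 0
T2: 14→25, due 25, tardiness 0
T3: 25→30, due 32, tardiness 0
T4: 30→39, due 12, tardiness 27
T5: 39→41, due 22, tardiness 19
Sum = 0+0+0+27+19 = 46.
EDD 25, LPT 48, FIFO 46 → minimum 25.

25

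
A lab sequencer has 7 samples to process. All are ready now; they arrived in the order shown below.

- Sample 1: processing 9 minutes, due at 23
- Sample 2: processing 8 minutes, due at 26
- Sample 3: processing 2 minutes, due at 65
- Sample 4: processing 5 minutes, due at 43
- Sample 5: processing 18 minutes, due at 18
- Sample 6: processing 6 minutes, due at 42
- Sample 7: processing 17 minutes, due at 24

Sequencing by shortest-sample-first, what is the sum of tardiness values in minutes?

SPT (increasing processing time): Sample 3 Sample 4 Sample 6 Sample 2 Sample 1 Sample 7 Sample 5.
Sample 3: 0→2, due 65, tardiness 0
Sample 4: 2→7, due 43, tardiness 0
Sample 6: 7→13, due 42, tardiness 0
Sample 2: 13→21, due 26, tardiness 0
Sample 1: 21→30, due 23, tardiness 7
Sample 7: 30→47, due 24, tardiness 23
Sample 5: 47→65, due 18, tardiness 47
Sum = 0+0+0+0+7+23+47 = 77.

77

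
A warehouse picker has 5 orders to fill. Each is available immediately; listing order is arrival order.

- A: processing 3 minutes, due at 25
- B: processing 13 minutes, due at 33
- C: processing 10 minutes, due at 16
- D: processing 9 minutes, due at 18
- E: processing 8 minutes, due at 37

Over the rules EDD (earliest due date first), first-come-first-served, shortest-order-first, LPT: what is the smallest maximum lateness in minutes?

6

EDD (increasing due date): C D A B E.
C: 0→10, due 16, lateness -6
D: 10→19, due 18, lateness 1
A: 19→22, due 25, lateness -3
B: 22→35, due 33, lateness 2
E: 35→43, due 37, lateness 6
Maximum = 6.
FIFO (arrival order): A B C D E.
A: 0→3, due 25, lateness -22
B: 3→16, due 33, lateness -17
C: 16→26, due 16, lateness 10
D: 26→35, due 18, lateness 17
E: 35→43, due 37, lateness 6
Maximum = 17.
SPT (increasing processing time): A E D C B.
A: 0→3, due 25, lateness -22
E: 3→11, due 37, lateness -26
D: 11→20, due 18, lateness 2
C: 20→30, due 16, lateness 14
B: 30→43, due 33, lateness 10
Maximum = 14.
LPT (decreasing processing time): B C D E A.
B: 0→13, due 33, lateness -20
C: 13→23, due 16, lateness 7
D: 23→32, due 18, lateness 14
E: 32→40, due 37, lateness 3
A: 40→43, due 25, lateness 18
Maximum = 18.
EDD 6, FIFO 17, SPT 14, LPT 18 → minimum 6.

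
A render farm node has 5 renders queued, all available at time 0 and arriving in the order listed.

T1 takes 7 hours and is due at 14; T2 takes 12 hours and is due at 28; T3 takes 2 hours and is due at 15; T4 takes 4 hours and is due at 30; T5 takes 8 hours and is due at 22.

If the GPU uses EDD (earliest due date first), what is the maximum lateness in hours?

3

EDD (increasing due date): T1 T3 T5 T2 T4.
T1: 0→7, due 14, lateness -7
T3: 7→9, due 15, lateness -6
T5: 9→17, due 22, lateness -5
T2: 17→29, due 28, lateness 1
T4: 29→33, due 30, lateness 3
Maximum = 3.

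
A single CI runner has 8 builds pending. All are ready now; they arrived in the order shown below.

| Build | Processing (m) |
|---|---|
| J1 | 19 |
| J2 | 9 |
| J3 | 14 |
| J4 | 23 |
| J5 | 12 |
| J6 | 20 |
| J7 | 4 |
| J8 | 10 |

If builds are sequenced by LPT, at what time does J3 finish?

LPT (decreasing processing time): J4 J6 J1 J3 J5 J8 J2 J7.
J4: 0→23
J6: 23→43
J1: 43→62
J3: 62→76

76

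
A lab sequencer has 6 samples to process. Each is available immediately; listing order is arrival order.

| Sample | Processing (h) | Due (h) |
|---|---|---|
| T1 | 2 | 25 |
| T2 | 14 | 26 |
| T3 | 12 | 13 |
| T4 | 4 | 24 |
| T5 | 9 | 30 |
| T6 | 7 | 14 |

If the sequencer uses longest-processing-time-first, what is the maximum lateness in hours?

28

LPT (decreasing processing time): T2 T3 T5 T6 T4 T1.
T2: 0→14, due 26, lateness -12
T3: 14→26, due 13, lateness 13
T5: 26→35, due 30, lateness 5
T6: 35→42, due 14, lateness 28
T4: 42→46, due 24, lateness 22
T1: 46→48, due 25, lateness 23
Maximum = 28.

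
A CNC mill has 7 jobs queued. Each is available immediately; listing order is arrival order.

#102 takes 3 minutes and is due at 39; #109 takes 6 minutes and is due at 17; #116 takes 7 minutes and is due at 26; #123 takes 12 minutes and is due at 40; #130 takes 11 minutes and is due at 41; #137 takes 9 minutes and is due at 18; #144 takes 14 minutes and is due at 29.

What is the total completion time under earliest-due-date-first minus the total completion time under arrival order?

EDD (increasing due date): #109 #137 #116 #144 #102 #123 #130.
#109: 0→6
#137: 6→15
#116: 15→22
#144: 22→36
#102: 36→39
#123: 39→51
#130: 51→62
Sum = 6+15+22+36+39+51+62 = 231.
FIFO (arrival order): #102 #109 #116 #123 #130 #137 #144.
#102: 0→3
#109: 3→9
#116: 9→16
#123: 16→28
#130: 28→39
#137: 39→48
#144: 48→62
Sum = 3+9+16+28+39+48+62 = 205.
Difference = 231 − 205 = 26.

26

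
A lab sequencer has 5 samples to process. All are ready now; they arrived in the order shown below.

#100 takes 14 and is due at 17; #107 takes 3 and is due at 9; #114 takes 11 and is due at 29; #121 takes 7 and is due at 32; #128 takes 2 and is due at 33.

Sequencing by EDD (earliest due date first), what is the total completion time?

EDD (increasing due date): #107 #100 #114 #121 #128.
#107: 0→3
#100: 3→17
#114: 17→28
#121: 28→35
#128: 35→37
Sum = 3+17+28+35+37 = 120.

120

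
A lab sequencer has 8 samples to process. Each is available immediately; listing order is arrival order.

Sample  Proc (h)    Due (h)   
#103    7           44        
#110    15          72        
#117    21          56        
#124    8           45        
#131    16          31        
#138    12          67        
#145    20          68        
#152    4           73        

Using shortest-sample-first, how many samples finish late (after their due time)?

SPT (increasing processing time): #152 #103 #124 #138 #110 #131 #145 #117.
#152: 0→4, due 73, tardiness 0
#103: 4→11, due 44, tardiness 0
#124: 11→19, due 45, tardiness 0
#138: 19→31, due 67, tardiness 0
#110: 31→46, due 72, tardiness 0
#131: 46→62, due 31, tardiness 31
#145: 62→82, due 68, tardiness 14
#117: 82→103, due 56, tardiness 47
Late samples: 3.

3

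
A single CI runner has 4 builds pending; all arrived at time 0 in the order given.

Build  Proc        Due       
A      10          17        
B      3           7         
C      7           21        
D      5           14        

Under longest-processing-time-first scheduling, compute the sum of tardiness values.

LPT (decreasing processing time): A C D B.
A: 0→10, due 17, tardiness 0
C: 10→17, due 21, tardiness 0
D: 17→22, due 14, tardiness 8
B: 22→25, due 7, tardiness 18
Sum = 0+0+8+18 = 26.

26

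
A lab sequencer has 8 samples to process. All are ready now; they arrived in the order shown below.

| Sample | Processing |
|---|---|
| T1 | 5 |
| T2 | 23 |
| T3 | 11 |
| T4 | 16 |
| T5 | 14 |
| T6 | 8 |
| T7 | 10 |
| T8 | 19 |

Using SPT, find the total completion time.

SPT (increasing processing time): T1 T6 T7 T3 T5 T4 T8 T2.
T1: 0→5
T6: 5→13
T7: 13→23
T3: 23→34
T5: 34→48
T4: 48→64
T8: 64→83
T2: 83→106
Sum = 5+13+23+34+48+64+83+106 = 376.

376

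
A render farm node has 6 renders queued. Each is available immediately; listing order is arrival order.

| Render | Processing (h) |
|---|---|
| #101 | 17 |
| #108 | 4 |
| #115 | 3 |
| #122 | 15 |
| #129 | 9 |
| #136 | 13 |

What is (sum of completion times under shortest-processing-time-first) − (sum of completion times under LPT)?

-107

SPT (increasing processing time): #115 #108 #129 #136 #122 #101.
#115: 0→3
#108: 3→7
#129: 7→16
#136: 16→29
#122: 29→44
#101: 44→61
Sum = 3+7+16+29+44+61 = 160.
LPT (decreasing processing time): #101 #122 #136 #129 #108 #115.
#101: 0→17
#122: 17→32
#136: 32→45
#129: 45→54
#108: 54→58
#115: 58→61
Sum = 17+32+45+54+58+61 = 267.
Difference = 160 − 267 = -107.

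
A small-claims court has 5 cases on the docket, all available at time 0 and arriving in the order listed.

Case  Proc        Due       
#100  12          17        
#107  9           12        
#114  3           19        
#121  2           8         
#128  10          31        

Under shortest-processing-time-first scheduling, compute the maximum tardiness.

19

SPT (increasing processing time): #121 #114 #107 #128 #100.
#121: 0→2, due 8, tardiness 0
#114: 2→5, due 19, tardiness 0
#107: 5→14, due 12, tardiness 2
#128: 14→24, due 31, tardiness 0
#100: 24→36, due 17, tardiness 19
Maximum = 19.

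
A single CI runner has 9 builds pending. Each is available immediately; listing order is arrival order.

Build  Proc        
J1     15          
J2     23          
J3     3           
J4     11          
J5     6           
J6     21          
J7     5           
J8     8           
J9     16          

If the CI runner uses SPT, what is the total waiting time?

277

SPT (increasing processing time): J3 J7 J5 J8 J4 J1 J9 J6 J2.
J3: waits 0, runs 0→3
J7: waits 3, runs 3→8
J5: waits 8, runs 8→14
J8: waits 14, runs 14→22
J4: waits 22, runs 22→33
J1: waits 33, runs 33→48
J9: waits 48, runs 48→64
J6: waits 64, runs 64→85
J2: waits 85, runs 85→108
Sum = 0+3+8+14+22+33+48+64+85 = 277.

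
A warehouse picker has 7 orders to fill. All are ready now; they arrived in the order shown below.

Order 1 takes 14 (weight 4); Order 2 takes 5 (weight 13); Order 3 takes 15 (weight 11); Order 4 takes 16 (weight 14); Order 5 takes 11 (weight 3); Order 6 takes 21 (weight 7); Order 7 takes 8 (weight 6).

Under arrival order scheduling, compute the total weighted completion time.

2674

FIFO (arrival order): Order 1 Order 2 Order 3 Order 4 Order 5 Order 6 Order 7.
Order 1: finishes 14, weight 4, w·C = 56
Order 2: finishes 19, weight 13, w·C = 247
Order 3: finishes 34, weight 11, w·C = 374
Order 4: finishes 50, weight 14, w·C = 700
Order 5: finishes 61, weight 3, w·C = 183
Order 6: finishes 82, weight 7, w·C = 574
Order 7: finishes 90, weight 6, w·C = 540
Sum = 56+247+374+700+183+574+540 = 2674.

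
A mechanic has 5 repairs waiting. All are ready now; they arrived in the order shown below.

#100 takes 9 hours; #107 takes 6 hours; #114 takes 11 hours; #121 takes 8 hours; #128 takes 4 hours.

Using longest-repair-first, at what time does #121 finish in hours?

LPT (decreasing processing time): #114 #100 #121 #107 #128.
#114: 0→11
#100: 11→20
#121: 20→28

28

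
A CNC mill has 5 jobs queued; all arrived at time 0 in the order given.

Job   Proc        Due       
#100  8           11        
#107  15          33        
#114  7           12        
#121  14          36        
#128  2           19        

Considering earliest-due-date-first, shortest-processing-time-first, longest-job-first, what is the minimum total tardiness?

EDD (increasing due date): #100 #114 #128 #107 #121.
#100: 0→8, due 11, tardiness 0
#114: 8→15, due 12, tardiness 3
#128: 15→17, due 19, tardiness 0
#107: 17→32, due 33, tardiness 0
#121: 32→46, due 36, tardiness 10
Sum = 0+3+0+0+10 = 13.
SPT (increasing processing time): #128 #114 #100 #121 #107.
#128: 0→2, due 19, tardiness 0
#114: 2→9, due 12, tardiness 0
#100: 9→17, due 11, tardiness 6
#121: 17→31, due 36, tardiness 0
#107: 31→46, due 33, tardiness 13
Sum = 0+0+6+0+13 = 19.
LPT (decreasing processing time): #107 #121 #100 #114 #128.
#107: 0→15, due 33, tardiness 0
#121: 15→29, due 36, tardiness 0
#100: 29→37, due 11, tardiness 26
#114: 37→44, due 12, tardiness 32
#128: 44→46, due 19, tardiness 27
Sum = 0+0+26+32+27 = 85.
EDD 13, SPT 19, LPT 85 → minimum 13.

13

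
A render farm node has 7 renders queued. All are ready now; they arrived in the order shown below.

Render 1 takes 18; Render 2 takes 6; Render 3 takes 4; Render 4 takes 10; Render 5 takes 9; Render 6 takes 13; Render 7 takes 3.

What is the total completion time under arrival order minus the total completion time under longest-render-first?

FIFO (arrival order): Render 1 Render 2 Render 3 Render 4 Render 5 Render 6 Render 7.
Render 1: 0→18
Render 2: 18→24
Render 3: 24→28
Render 4: 28→38
Render 5: 38→47
Render 6: 47→60
Render 7: 60→63
Sum = 18+24+28+38+47+60+63 = 278.
LPT (decreasing processing time): Render 1 Render 6 Render 4 Render 5 Render 2 Render 3 Render 7.
Render 1: 0→18
Render 6: 18→31
Render 4: 31→41
Render 5: 41→50
Render 2: 50→56
Render 3: 56→60
Render 7: 60→63
Sum = 18+31+41+50+56+60+63 = 319.
Difference = 278 − 319 = -41.

-41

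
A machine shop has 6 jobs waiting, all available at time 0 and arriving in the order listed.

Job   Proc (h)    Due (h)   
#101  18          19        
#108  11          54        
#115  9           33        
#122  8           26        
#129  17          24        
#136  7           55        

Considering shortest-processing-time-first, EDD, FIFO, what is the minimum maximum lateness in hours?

19

SPT (increasing processing time): #136 #122 #115 #108 #129 #101.
#136: 0→7, due 55, lateness -48
#122: 7→15, due 26, lateness -11
#115: 15→24, due 33, lateness -9
#108: 24→35, due 54, lateness -19
#129: 35→52, due 24, lateness 28
#101: 52→70, due 19, lateness 51
Maximum = 51.
EDD (increasing due date): #101 #129 #122 #115 #108 #136.
#101: 0→18, due 19, lateness -1
#129: 18→35, due 24, lateness 11
#122: 35→43, due 26, lateness 17
#115: 43→52, due 33, lateness 19
#108: 52→63, due 54, lateness 9
#136: 63→70, due 55, lateness 15
Maximum = 19.
FIFO (arrival order): #101 #108 #115 #122 #129 #136.
#101: 0→18, due 19, lateness -1
#108: 18→29, due 54, lateness -25
#115: 29→38, due 33, lateness 5
#122: 38→46, due 26, lateness 20
#129: 46→63, due 24, lateness 39
#136: 63→70, due 55, lateness 15
Maximum = 39.
SPT 51, EDD 19, FIFO 39 → minimum 19.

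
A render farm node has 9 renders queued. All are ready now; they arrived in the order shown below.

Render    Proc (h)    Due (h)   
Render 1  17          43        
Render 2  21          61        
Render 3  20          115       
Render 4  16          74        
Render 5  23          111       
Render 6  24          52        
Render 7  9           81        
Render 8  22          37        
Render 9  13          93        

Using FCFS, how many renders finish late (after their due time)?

4

FIFO (arrival order): Render 1 Render 2 Render 3 Render 4 Render 5 Render 6 Render 7 Render 8 Render 9.
Render 1: 0→17, due 43, tardiness 0
Render 2: 17→38, due 61, tardiness 0
Render 3: 38→58, due 115, tardiness 0
Render 4: 58→74, due 74, tardiness 0
Render 5: 74→97, due 111, tardiness 0
Render 6: 97→121, due 52, tardiness 69
Render 7: 121→130, due 81, tardiness 49
Render 8: 130→152, due 37, tardiness 115
Render 9: 152→165, due 93, tardiness 72
Late renders: 4.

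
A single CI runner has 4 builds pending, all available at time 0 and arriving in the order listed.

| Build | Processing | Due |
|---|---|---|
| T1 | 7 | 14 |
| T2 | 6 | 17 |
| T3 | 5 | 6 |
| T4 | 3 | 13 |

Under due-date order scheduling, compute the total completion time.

49

EDD (increasing due date): T3 T4 T1 T2.
T3: 0→5
T4: 5→8
T1: 8→15
T2: 15→21
Sum = 5+8+15+21 = 49.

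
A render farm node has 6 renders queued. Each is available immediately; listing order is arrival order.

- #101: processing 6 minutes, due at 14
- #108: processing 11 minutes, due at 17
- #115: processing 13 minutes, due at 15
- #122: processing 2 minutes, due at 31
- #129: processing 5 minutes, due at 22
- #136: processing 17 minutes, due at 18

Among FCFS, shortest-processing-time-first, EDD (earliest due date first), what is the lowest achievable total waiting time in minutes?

FIFO (arrival order): #101 #108 #115 #122 #129 #136.
#101: waits 0, runs 0→6
#108: waits 6, runs 6→17
#115: waits 17, runs 17→30
#122: waits 30, runs 30→32
#129: waits 32, runs 32→37
#136: waits 37, runs 37→54
Sum = 0+6+17+30+32+37 = 122.
SPT (increasing processing time): #122 #129 #101 #108 #115 #136.
#122: waits 0, runs 0→2
#129: waits 2, runs 2→7
#101: waits 7, runs 7→13
#108: waits 13, runs 13→24
#115: waits 24, runs 24→37
#136: waits 37, runs 37→54
Sum = 0+2+7+13+24+37 = 83.
EDD (increasing due date): #101 #115 #108 #136 #129 #122.
#101: waits 0, runs 0→6
#115: waits 6, runs 6→19
#108: waits 19, runs 19→30
#136: waits 30, runs 30→47
#129: waits 47, runs 47→52
#122: waits 52, runs 52→54
Sum = 0+6+19+30+47+52 = 154.
FIFO 122, SPT 83, EDD 154 → minimum 83.

83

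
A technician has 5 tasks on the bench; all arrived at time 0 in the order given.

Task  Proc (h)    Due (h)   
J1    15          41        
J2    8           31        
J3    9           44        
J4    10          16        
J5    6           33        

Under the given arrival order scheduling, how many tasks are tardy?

FIFO (arrival order): J1 J2 J3 J4 J5.
J1: 0→15, due 41, tardiness 0
J2: 15→23, due 31, tardiness 0
J3: 23→32, due 44, tardiness 0
J4: 32→42, due 16, tardiness 26
J5: 42→48, due 33, tardiness 15
Late tasks: 2.

2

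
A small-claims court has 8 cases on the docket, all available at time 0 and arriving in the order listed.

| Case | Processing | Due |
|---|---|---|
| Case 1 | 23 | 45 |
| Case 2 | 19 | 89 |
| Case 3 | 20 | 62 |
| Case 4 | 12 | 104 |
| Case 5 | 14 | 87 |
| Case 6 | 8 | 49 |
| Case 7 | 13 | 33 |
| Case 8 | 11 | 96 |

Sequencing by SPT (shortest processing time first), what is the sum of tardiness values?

121

SPT (increasing processing time): Case 6 Case 8 Case 4 Case 7 Case 5 Case 2 Case 3 Case 1.
Case 6: 0→8, due 49, tardiness 0
Case 8: 8→19, due 96, tardiness 0
Case 4: 19→31, due 104, tardiness 0
Case 7: 31→44, due 33, tardiness 11
Case 5: 44→58, due 87, tardiness 0
Case 2: 58→77, due 89, tardiness 0
Case 3: 77→97, due 62, tardiness 35
Case 1: 97→120, due 45, tardiness 75
Sum = 0+0+0+11+0+0+35+75 = 121.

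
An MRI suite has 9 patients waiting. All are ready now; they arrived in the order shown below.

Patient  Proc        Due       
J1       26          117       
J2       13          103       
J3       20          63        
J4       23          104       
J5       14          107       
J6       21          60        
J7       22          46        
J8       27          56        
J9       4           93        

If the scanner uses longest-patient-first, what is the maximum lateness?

77

LPT (decreasing processing time): J8 J1 J4 J7 J6 J3 J5 J2 J9.
J8: 0→27, due 56, lateness -29
J1: 27→53, due 117, lateness -64
J4: 53→76, due 104, lateness -28
J7: 76→98, due 46, lateness 52
J6: 98→119, due 60, lateness 59
J3: 119→139, due 63, lateness 76
J5: 139→153, due 107, lateness 46
J2: 153→166, due 103, lateness 63
J9: 166→170, due 93, lateness 77
Maximum = 77.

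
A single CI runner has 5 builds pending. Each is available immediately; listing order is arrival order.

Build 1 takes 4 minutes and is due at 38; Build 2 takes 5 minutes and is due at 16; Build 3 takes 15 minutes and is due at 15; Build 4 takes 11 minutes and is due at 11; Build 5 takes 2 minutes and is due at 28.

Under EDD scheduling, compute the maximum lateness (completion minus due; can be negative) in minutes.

15

EDD (increasing due date): Build 4 Build 3 Build 2 Build 5 Build 1.
Build 4: 0→11, due 11, lateness 0
Build 3: 11→26, due 15, lateness 11
Build 2: 26→31, due 16, lateness 15
Build 5: 31→33, due 28, lateness 5
Build 1: 33→37, due 38, lateness -1
Maximum = 15.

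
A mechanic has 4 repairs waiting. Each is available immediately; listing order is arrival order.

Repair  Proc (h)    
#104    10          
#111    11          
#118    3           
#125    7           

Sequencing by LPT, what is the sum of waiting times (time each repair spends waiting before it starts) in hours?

60

LPT (decreasing processing time): #111 #104 #125 #118.
#111: waits 0, runs 0→11
#104: waits 11, runs 11→21
#125: waits 21, runs 21→28
#118: waits 28, runs 28→31
Sum = 0+11+21+28 = 60.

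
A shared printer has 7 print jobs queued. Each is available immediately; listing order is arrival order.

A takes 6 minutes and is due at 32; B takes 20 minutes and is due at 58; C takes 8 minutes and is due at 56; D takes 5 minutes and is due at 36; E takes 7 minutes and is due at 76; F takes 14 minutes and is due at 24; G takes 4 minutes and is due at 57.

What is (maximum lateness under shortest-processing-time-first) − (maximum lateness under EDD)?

SPT (increasing processing time): G D A E C F B.
G: 0→4, due 57, lateness -53
D: 4→9, due 36, lateness -27
A: 9→15, due 32, lateness -17
E: 15→22, due 76, lateness -54
C: 22→30, due 56, lateness -26
F: 30→44, due 24, lateness 20
B: 44→64, due 58, lateness 6
Maximum = 20.
EDD (increasing due date): F A D C G B E.
F: 0→14, due 24, lateness -10
A: 14→20, due 32, lateness -12
D: 20→25, due 36, lateness -11
C: 25→33, due 56, lateness -23
G: 33→37, due 57, lateness -20
B: 37→57, due 58, lateness -1
E: 57→64, due 76, lateness -12
Maximum = -1.
Difference = 20 − -1 = 21.

21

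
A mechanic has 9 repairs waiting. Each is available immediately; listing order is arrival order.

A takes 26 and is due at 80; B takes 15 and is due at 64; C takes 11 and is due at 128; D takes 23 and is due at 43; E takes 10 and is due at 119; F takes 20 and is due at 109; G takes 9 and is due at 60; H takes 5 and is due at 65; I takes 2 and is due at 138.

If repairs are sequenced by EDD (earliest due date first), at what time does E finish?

EDD (increasing due date): D G B H A F E C I.
D: 0→23
G: 23→32
B: 32→47
H: 47→52
A: 52→78
F: 78→98
E: 98→108

108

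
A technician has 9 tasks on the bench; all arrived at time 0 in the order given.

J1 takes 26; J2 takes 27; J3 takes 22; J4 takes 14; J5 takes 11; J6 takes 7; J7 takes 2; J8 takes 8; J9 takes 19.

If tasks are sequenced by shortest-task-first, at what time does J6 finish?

SPT (increasing processing time): J7 J6 J8 J5 J4 J9 J3 J1 J2.
J7: 0→2
J6: 2→9

9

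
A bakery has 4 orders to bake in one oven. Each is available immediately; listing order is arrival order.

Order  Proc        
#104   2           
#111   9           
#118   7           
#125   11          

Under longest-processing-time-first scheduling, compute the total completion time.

87

LPT (decreasing processing time): #125 #111 #118 #104.
#125: 0→11
#111: 11→20
#118: 20→27
#104: 27→29
Sum = 11+20+27+29 = 87.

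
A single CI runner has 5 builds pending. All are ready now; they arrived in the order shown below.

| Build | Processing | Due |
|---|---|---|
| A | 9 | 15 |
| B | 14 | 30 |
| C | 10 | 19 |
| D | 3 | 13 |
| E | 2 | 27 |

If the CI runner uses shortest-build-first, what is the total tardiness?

SPT (increasing processing time): E D A C B.
E: 0→2, due 27, tardiness 0
D: 2→5, due 13, tardiness 0
A: 5→14, due 15, tardiness 0
C: 14→24, due 19, tardiness 5
B: 24→38, due 30, tardiness 8
Sum = 0+0+0+5+8 = 13.

13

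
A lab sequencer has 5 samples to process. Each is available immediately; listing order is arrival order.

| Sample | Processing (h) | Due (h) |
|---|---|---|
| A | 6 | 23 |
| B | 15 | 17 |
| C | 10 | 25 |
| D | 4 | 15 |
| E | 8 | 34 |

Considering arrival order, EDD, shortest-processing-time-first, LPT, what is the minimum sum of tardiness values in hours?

FIFO (arrival order): A B C D E.
A: 0→6, due 23, tardiness 0
B: 6→21, due 17, tardiness 4
C: 21→31, due 25, tardiness 6
D: 31→35, due 15, tardiness 20
E: 35→43, due 34, tardiness 9
Sum = 0+4+6+20+9 = 39.
EDD (increasing due date): D B A C E.
D: 0→4, due 15, tardiness 0
B: 4→19, due 17, tardiness 2
A: 19→25, due 23, tardiness 2
C: 25→35, due 25, tardiness 10
E: 35→43, due 34, tardiness 9
Sum = 0+2+2+10+9 = 23.
SPT (increasing processing time): D A E C B.
D: 0→4, due 15, tardiness 0
A: 4→10, due 23, tardiness 0
E: 10→18, due 34, tardiness 0
C: 18→28, due 25, tardiness 3
B: 28→43, due 17, tardiness 26
Sum = 0+0+0+3+26 = 29.
LPT (decreasing processing time): B C E A D.
B: 0→15, due 17, tardiness 0
C: 15→25, due 25, tardiness 0
E: 25→33, due 34, tardiness 0
A: 33→39, due 23, tardiness 16
D: 39→43, due 15, tardiness 28
Sum = 0+0+0+16+28 = 44.
FIFO 39, EDD 23, SPT 29, LPT 44 → minimum 23.

23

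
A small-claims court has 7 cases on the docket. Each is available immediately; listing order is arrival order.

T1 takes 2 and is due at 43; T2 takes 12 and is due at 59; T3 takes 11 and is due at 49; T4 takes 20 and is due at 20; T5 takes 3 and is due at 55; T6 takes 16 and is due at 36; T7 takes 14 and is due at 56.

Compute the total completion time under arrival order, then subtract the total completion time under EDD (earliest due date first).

FIFO (arrival order): T1 T2 T3 T4 T5 T6 T7.
T1: 0→2
T2: 2→14
T3: 14→25
T4: 25→45
T5: 45→48
T6: 48→64
T7: 64→78
Sum = 2+14+25+45+48+64+78 = 276.
EDD (increasing due date): T4 T6 T1 T3 T5 T7 T2.
T4: 0→20
T6: 20→36
T1: 36→38
T3: 38→49
T5: 49→52
T7: 52→66
T2: 66→78
Sum = 20+36+38+49+52+66+78 = 339.
Difference = 276 − 339 = -63.

-63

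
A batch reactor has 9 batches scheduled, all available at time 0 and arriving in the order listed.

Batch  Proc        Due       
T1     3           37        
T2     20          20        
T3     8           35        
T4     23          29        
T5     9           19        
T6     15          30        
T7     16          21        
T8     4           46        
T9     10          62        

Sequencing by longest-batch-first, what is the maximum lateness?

LPT (decreasing processing time): T4 T2 T7 T6 T9 T5 T3 T8 T1.
T4: 0→23, due 29, lateness -6
T2: 23→43, due 20, lateness 23
T7: 43→59, due 21, lateness 38
T6: 59→74, due 30, lateness 44
T9: 74→84, due 62, lateness 22
T5: 84→93, due 19, lateness 74
T3: 93→101, due 35, lateness 66
T8: 101→105, due 46, lateness 59
T1: 105→108, due 37, lateness 71
Maximum = 74.

74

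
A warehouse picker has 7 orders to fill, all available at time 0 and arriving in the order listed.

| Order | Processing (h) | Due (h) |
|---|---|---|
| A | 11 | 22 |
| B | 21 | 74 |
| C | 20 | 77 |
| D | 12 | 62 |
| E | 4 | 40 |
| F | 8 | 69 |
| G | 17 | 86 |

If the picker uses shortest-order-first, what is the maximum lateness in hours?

SPT (increasing processing time): E F A D G C B.
E: 0→4, due 40, lateness -36
F: 4→12, due 69, lateness -57
A: 12→23, due 22, lateness 1
D: 23→35, due 62, lateness -27
G: 35→52, due 86, lateness -34
C: 52→72, due 77, lateness -5
B: 72→93, due 74, lateness 19
Maximum = 19.

19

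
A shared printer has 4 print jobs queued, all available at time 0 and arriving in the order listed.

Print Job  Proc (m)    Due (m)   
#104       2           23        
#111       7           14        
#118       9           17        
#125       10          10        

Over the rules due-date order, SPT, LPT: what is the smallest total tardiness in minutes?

17

EDD (increasing due date): #125 #111 #118 #104.
#125: 0→10, due 10, tardiness 0
#111: 10→17, due 14, tardiness 3
#118: 17→26, due 17, tardiness 9
#104: 26→28, due 23, tardiness 5
Sum = 0+3+9+5 = 17.
SPT (increasing processing time): #104 #111 #118 #125.
#104: 0→2, due 23, tardiness 0
#111: 2→9, due 14, tardiness 0
#118: 9→18, due 17, tardiness 1
#125: 18→28, due 10, tardiness 18
Sum = 0+0+1+18 = 19.
LPT (decreasing processing time): #125 #118 #111 #104.
#125: 0→10, due 10, tardiness 0
#118: 10→19, due 17, tardiness 2
#111: 19→26, due 14, tardiness 12
#104: 26→28, due 23, tardiness 5
Sum = 0+2+12+5 = 19.
EDD 17, SPT 19, LPT 19 → minimum 17.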